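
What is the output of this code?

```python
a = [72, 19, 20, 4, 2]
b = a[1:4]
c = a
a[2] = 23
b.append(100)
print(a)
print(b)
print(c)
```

Key concept: slice vs alias.
Step by step:
`a = [72, 19, 20, 4, 2]` → a = [72, 19, 20, 4, 2]
`b = a[1:4]` → b = [19, 20, 4]
`c = a` → c = [72, 19, 20, 4, 2] (same object as a)
`a[2] = 23` → a = [72, 19, 23, 4, 2] (same object as c); c = [72, 19, 23, 4, 2] (same object as a)
`b.append(100)` → b = [19, 20, 4, 100]
`print(a)` → prints [72, 19, 23, 4, 2]
`print(b)` → prints [19, 20, 4, 100]
`print(c)` → prints [72, 19, 23, 4, 2]

Answer:
[72, 19, 23, 4, 2]
[19, 20, 4, 100]
[72, 19, 23, 4, 2]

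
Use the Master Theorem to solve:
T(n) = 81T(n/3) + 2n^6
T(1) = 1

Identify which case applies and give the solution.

a=81, b=3, f(n)=2n^6. log_3(81) = 4. Since c=6 > 4 and the regularity condition holds (81(n/3)^6 = (81/3^6)n^6 with 81/3^6 < 1), Case 3 applies: T(n) = Θ(f(n)) = O(n^6).

Answer: O(n^6) - Case 3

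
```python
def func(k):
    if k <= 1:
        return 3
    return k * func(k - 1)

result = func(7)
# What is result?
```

func(7) = 7 * 6 * 5 * 4 * 3 * 2 * 3 = 15120

Answer: 15120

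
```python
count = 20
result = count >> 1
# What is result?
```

Trace:
`count = 20` → count = 20
`result = count >> 1` → result = 10
So result = 10

Answer: 10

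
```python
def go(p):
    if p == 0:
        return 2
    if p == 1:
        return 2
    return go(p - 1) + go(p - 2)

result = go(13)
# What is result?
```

Build up from base cases: go(0)=2, go(1)=2, go(2)=4, go(3)=6, go(4)=10, go(5)=16, go(6)=26, ..., go(13)=754

Answer: 754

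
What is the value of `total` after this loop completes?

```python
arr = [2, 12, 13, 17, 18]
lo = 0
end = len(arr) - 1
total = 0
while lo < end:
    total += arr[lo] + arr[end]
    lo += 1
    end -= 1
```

Sum of pairs from ends
`total` takes the values: 0 → 20 → 49

Answer: 49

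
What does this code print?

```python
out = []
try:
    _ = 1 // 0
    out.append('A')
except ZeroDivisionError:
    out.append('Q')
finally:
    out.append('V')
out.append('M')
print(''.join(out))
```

Execution trace: 'Q' (except ZeroDivisionError) → 'V' (finally) → 'M' (after the try/except). Output: QVM

Answer: QVM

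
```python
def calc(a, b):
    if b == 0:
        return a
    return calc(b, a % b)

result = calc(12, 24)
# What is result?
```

calc(12, 24) -> calc(24, 12) -> calc(12, 0) -> 12

Answer: 12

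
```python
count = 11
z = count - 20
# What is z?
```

Trace:
`count = 11` → count = 11
`z = count - 20` → z = -9
So z = -9

Answer: -9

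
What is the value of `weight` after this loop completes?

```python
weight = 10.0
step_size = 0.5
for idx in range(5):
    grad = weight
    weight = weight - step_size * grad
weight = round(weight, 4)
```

Gradient descent: w = 10.0 * (1 - 0.5)^5
`weight` takes the values: 10.0 → 5.0 → 2.5 → 1.25 → 0.625 → 0.3125

Answer: 0.3125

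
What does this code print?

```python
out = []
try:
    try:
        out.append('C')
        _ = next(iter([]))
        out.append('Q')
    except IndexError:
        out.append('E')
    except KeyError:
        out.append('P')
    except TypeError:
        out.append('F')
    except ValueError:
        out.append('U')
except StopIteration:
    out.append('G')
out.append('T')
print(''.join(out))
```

Execution trace: 'C' (try body) → 'G' (outer except StopIteration) → 'T' (after the try/except). Output: CGT

Answer: CGT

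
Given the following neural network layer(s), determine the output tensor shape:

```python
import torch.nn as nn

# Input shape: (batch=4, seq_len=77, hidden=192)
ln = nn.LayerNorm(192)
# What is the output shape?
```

Input: (4, 77, 192) -> Output: (4, 77, 192)

Answer: (4, 77, 192)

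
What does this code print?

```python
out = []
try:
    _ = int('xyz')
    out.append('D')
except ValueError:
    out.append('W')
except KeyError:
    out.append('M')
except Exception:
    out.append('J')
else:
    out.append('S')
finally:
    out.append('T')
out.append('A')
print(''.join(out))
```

Execution trace: 'W' (except ValueError) → 'T' (finally) → 'A' (after the try/except). Output: WTA

Answer: WTA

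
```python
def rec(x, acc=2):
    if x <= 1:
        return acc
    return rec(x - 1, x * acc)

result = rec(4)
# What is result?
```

Accumulator trace (n, acc): (4, 2) -> (3, 8) -> (2, 24) -> (1, 48) -> return 48

Answer: 48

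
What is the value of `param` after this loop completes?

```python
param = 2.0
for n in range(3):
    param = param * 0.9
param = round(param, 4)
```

Exponential decay: 2.0 * 0.9^3
`param` takes the values: 2.0 → 1.8 → 1.62 → 1.458

Answer: 1.458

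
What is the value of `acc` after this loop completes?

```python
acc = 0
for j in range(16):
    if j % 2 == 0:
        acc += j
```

Sum of even numbers 0 to 15
`acc` takes the values: 0 → 2 → 6 → 12 → 20 → 30 → 42 → 56

Answer: 56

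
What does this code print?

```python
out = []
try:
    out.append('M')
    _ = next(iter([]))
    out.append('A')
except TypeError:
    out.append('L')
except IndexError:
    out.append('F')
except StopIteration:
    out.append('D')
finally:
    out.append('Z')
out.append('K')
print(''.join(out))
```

Execution trace: 'M' (try body) → 'D' (except StopIteration) → 'Z' (finally) → 'K' (after the try/except). Output: MDZK

Answer: MDZK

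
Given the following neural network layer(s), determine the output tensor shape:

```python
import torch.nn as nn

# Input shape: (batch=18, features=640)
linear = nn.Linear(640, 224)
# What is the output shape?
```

Input: (18, 640) -> Output: (18, 224)

Answer: (18, 224)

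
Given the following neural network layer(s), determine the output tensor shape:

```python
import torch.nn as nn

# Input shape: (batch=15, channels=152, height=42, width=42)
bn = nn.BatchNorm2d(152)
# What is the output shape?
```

Input: (15, 152, 42, 42) -> Output: (15, 152, 42, 42)

Answer: (15, 152, 42, 42)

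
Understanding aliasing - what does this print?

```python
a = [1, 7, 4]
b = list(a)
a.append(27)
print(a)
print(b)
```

Key concept: list() constructor creates copy.
Step by step:
`a = [1, 7, 4]` → a = [1, 7, 4]
`b = list(a)` → b = [1, 7, 4]
`a.append(27)` → a = [1, 7, 4, 27]
`print(a)` → prints [1, 7, 4, 27]
`print(b)` → prints [1, 7, 4]

Answer:
[1, 7, 4, 27]
[1, 7, 4]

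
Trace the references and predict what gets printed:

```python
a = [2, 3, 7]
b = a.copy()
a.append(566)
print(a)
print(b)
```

Key concept: list.copy() creates independent copy.
Step by step:
`a = [2, 3, 7]` → a = [2, 3, 7]
`b = a.copy()` → b = [2, 3, 7]
`a.append(566)` → a = [2, 3, 7, 566]
`print(a)` → prints [2, 3, 7, 566]
`print(b)` → prints [2, 3, 7]

Answer:
[2, 3, 7, 566]
[2, 3, 7]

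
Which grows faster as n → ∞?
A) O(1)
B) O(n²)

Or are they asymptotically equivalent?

O(1) vs O(n²): Higher order terms dominate.

Answer: B) O(n²) grows faster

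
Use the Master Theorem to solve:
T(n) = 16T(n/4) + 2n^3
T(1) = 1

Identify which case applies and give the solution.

a=16, b=4, f(n)=2n^3. log_4(16) = 2. Since c=3 > 2 and the regularity condition holds (16(n/4)^3 = (16/4^3)n^3 with 16/4^3 < 1), Case 3 applies: T(n) = Θ(f(n)) = O(n^3).

Answer: O(n^3) - Case 3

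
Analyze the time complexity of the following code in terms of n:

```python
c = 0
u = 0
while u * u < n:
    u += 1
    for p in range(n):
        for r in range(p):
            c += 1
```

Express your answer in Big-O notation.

Each loop level contributes: √n × n × n. Multiplying the contributions gives O(n^2√n).

Answer: O(n^2√n)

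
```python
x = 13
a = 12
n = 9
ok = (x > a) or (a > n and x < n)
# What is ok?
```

Trace:
`x = 13` → x = 13
`a = 12` → a = 12
`n = 9` → n = 9
`ok = (x > a) or (a > n and x < n)` → ok = True
So ok = True

Answer: True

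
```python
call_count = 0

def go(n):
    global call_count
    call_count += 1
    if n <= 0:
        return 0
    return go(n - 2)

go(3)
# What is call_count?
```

Linear recursion stepping by 2: 3 calls from n=3 down to ≤0.

Answer: 3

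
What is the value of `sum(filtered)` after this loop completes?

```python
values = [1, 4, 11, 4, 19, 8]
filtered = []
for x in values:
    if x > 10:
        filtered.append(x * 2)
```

Sum of doubled values > 10
`filtered` takes the values: [] → [22] → [22, 38]
So `sum(filtered)` = 60

Answer: 60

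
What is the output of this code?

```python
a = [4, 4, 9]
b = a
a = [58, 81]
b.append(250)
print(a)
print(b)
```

Key concept: rebinding vs mutation: a is rebound to a new list, b still points at the original.
Step by step:
`a = [4, 4, 9]` → a = [4, 4, 9]
`b = a` → b = [4, 4, 9] (same object as a)
`a = [58, 81]` → a = [58, 81]
`b.append(250)` → b = [4, 4, 9, 250]
`print(a)` → prints [58, 81]
`print(b)` → prints [4, 4, 9, 250]

Answer:
[58, 81]
[4, 4, 9, 250]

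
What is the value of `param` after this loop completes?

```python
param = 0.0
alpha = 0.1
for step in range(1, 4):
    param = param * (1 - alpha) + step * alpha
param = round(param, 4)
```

Moving average with lr=0.1
`param` takes the values: 0.0 → 0.1 → 0.29 → 0.561

Answer: 0.561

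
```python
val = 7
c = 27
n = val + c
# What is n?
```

Trace:
`val = 7` → val = 7
`c = 27` → c = 27
`n = val + c` → n = 34
So n = 34

Answer: 34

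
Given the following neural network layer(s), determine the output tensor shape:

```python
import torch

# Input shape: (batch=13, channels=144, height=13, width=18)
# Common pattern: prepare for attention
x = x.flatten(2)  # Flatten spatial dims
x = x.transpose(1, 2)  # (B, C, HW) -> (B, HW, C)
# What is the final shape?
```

Input: (13, 144, 13, 18) -> after flatten(2): (13, 144, 234) -> Output: (13, 234, 144)

Answer: (13, 234, 144)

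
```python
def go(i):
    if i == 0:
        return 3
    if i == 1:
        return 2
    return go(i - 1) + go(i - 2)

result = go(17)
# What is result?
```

Build up from base cases: go(0)=3, go(1)=2, go(2)=5, go(3)=7, go(4)=12, go(5)=19, go(6)=31, ..., go(17)=6155

Answer: 6155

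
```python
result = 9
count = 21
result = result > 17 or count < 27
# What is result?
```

Trace:
`result = 9` → result = 9
`count = 21` → count = 21
`result = result > 17 or count < 27` → result = True
So result = True

Answer: True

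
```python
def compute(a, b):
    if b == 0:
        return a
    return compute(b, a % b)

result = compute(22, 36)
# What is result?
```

compute(22, 36) -> compute(36, 22) -> compute(22, 14) -> compute(14, 8) -> compute(8, 6) -> compute(6, 2) -> compute(2, 0) -> 2

Answer: 2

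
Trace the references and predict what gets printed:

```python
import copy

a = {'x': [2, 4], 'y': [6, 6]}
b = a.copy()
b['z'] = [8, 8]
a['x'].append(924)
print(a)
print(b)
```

Key concept: shallow copy of dict with mutable values.
Step by step:
`a = {'x': [2, 4], 'y': [6, 6]}` → a = {'x': [2, 4], 'y': [6, 6]}
`b = a.copy()` → b = {'x': [2, 4], 'y': [6, 6]}
`b['z'] = [8, 8]` → b = {'x': [2, 4], 'y': [6, 6], 'z': [8, 8]}
`a['x'].append(924)` → a = {'x': [2, 4, 924], 'y': [6, 6]}; b = {'x': [2, 4, 924], 'y': [6, 6], 'z': [8, 8]}
`print(a)` → prints {'x': [2, 4, 924], 'y': [6, 6]}
`print(b)` → prints {'x': [2, 4, 924], 'y': [6, 6], 'z': [8, 8]}

Answer:
{'x': [2, 4, 924], 'y': [6, 6]}
{'x': [2, 4, 924], 'y': [6, 6], 'z': [8, 8]}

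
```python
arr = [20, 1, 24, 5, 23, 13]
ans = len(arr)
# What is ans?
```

Trace:
`arr = [20, 1, 24, 5, 23, 13]` → arr = [20, 1, 24, 5, 23, 13]
`ans = len(arr)` → ans = 6
So ans = 6

Answer: 6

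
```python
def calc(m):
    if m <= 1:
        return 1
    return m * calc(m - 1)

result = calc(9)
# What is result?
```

calc(9) = 9 * 8 * 7 * 6 * 5 * 4 * 3 * 2 * 1 = 362880

Answer: 362880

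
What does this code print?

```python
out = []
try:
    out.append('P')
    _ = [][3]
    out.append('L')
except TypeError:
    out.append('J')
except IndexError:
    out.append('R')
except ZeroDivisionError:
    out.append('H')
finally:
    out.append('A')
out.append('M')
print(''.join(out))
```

Execution trace: 'P' (try body) → 'R' (except IndexError) → 'A' (finally) → 'M' (after the try/except). Output: PRAM

Answer: PRAM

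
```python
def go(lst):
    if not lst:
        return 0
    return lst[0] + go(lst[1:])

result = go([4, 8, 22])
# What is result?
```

4 + 8 + 22 + 0 = 34

Answer: 34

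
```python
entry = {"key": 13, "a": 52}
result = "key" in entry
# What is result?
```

Trace:
`entry = {"key": 13, "a": 52}` → entry = {'key': 13, 'a': 52}
`result = "key" in entry` → result = True
So result = True

Answer: True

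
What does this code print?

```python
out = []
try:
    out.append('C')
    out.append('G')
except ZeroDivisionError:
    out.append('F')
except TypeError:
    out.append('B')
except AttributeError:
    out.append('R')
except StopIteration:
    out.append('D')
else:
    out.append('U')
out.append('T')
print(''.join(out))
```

Execution trace: 'C' (try body) → 'G' (try body, no exception) → 'U' (else) → 'T' (after the try/except). Output: CGUT

Answer: CGUT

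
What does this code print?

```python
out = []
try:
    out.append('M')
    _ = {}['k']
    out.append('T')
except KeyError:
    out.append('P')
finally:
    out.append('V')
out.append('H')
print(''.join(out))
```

Execution trace: 'M' (try body) → 'P' (except KeyError) → 'V' (finally) → 'H' (after the try/except). Output: MPVH

Answer: MPVH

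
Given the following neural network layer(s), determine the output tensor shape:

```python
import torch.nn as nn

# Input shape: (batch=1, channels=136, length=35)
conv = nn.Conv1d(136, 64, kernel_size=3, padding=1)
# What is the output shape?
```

Input: (1, 136, 35) -> Output: (1, 64, 35)

Answer: (1, 64, 35)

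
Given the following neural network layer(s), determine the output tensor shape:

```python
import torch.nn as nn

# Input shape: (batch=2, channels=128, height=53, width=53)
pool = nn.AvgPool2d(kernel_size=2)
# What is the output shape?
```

Input: (2, 128, 53, 53) -> Output: (2, 128, 26, 26)

Answer: (2, 128, 26, 26)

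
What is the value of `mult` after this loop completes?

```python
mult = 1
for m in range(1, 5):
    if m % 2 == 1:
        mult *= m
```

Product of odd numbers 1 to 4
`mult` takes the values: 1 → 3

Answer: 3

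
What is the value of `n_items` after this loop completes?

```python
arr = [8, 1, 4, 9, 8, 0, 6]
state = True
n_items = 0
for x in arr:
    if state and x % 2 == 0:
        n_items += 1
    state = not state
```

Count even values at even positions
`n_items` takes the values: 0 → 1 → 2 → 3 → 4

Answer: 4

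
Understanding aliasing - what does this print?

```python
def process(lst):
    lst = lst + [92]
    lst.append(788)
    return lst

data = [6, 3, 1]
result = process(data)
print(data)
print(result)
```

Key concept: rebinding parameter vs mutation.
Step by step:
`data = [6, 3, 1]` → data = [6, 3, 1]
`result = process(data)` → result = [6, 3, 1, 92, 788]
`print(data)` → prints [6, 3, 1]
`print(result)` → prints [6, 3, 1, 92, 788]

Answer:
[6, 3, 1]
[6, 3, 1, 92, 788]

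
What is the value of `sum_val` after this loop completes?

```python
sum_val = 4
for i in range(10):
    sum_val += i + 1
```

Start at 4, add 1 to 10 = 59
`sum_val` takes the values: 4 → 5 → 7 → 10 → 14 → 19 → 25 → 32 → 40 → 49 → 59

Answer: 59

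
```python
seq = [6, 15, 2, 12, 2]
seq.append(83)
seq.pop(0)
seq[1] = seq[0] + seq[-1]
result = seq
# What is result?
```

Trace:
`seq = [6, 15, 2, 12, 2]` → seq = [6, 15, 2, 12, 2]
`seq.append(83)` → seq = [6, 15, 2, 12, 2, 83]
`seq.pop(0)` → seq = [15, 2, 12, 2, 83]
`seq[1] = seq[0] + seq[-1]` → seq = [15, 98, 12, 2, 83]
`result = seq` → result = [15, 98, 12, 2, 83]
So result = [15, 98, 12, 2, 83]

Answer: [15, 98, 12, 2, 83]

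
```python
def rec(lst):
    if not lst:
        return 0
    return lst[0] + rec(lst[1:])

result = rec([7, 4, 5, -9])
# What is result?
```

7 + 4 + 5 + (-9) + 0 = 7

Answer: 7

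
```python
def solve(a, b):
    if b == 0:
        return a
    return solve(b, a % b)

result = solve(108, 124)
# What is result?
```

solve(108, 124) -> solve(124, 108) -> solve(108, 16) -> solve(16, 12) -> solve(12, 4) -> solve(4, 0) -> 4

Answer: 4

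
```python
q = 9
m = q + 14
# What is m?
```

Trace:
`q = 9` → q = 9
`m = q + 14` → m = 23
So m = 23

Answer: 23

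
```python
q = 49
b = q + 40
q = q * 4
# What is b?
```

Trace:
`q = 49` → q = 49
`b = q + 40` → b = 89
`q = q * 4` → q = 196
So b = 89

Answer: 89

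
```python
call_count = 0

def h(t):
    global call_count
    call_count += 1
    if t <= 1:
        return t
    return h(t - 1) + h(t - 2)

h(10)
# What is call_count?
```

Calls(t) = 1 + Calls(t-1) + Calls(t-2); Calls(0)=Calls(1)=1. For t=10 this gives 177.

Answer: 177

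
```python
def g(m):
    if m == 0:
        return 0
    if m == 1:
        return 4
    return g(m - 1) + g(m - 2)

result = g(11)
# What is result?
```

Build up from base cases: g(0)=0, g(1)=4, g(2)=4, g(3)=8, g(4)=12, g(5)=20, g(6)=32, ..., g(11)=356

Answer: 356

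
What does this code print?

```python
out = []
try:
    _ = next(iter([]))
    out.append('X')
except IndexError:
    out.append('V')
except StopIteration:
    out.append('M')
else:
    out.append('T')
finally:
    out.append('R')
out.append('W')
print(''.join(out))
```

Execution trace: 'M' (except StopIteration) → 'R' (finally) → 'W' (after the try/except). Output: MRW

Answer: MRW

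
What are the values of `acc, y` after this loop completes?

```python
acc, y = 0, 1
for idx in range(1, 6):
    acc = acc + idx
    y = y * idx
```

Sum and factorial of 1 to 5
`acc, y` takes the values: (0, 1) → (1, 1) → (3, 1) → (3, 2) → (6, 2) → (6, 6) → (10, 6) → (10, 24) → (15, 24) → (15, 120)

Answer: 15, 120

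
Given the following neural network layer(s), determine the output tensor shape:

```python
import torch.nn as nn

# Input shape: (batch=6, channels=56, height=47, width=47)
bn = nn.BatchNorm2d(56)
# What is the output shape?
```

Input: (6, 56, 47, 47) -> Output: (6, 56, 47, 47)

Answer: (6, 56, 47, 47)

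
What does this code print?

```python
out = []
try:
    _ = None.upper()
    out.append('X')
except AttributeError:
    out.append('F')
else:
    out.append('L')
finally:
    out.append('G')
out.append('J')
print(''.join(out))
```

Execution trace: 'F' (except AttributeError) → 'G' (finally) → 'J' (after the try/except). Output: FGJ

Answer: FGJ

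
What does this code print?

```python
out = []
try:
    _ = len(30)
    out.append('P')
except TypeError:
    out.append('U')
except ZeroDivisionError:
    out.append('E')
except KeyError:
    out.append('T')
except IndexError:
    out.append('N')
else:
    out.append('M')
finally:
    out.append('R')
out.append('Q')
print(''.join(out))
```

Execution trace: 'U' (except TypeError) → 'R' (finally) → 'Q' (after the try/except). Output: URQ

Answer: URQ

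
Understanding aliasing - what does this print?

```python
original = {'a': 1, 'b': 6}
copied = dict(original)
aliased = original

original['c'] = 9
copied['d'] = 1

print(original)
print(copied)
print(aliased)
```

Key concept: dict() creates copy, assignment creates alias.
Step by step:
`original = {'a': 1, 'b': 6}` → original = {'a': 1, 'b': 6}
`copied = dict(original)` → copied = {'a': 1, 'b': 6}
`aliased = original` → aliased = {'a': 1, 'b': 6} (same object as original)
`original['c'] = 9` → original = {'a': 1, 'b': 6, 'c': 9} (same object as aliased); aliased = {'a': 1, 'b': 6, 'c': 9} (same object as original)
`copied['d'] = 1` → copied = {'a': 1, 'b': 6, 'd': 1}
`print(original)` → prints {'a': 1, 'b': 6, 'c': 9}
`print(copied)` → prints {'a': 1, 'b': 6, 'd': 1}
`print(aliased)` → prints {'a': 1, 'b': 6, 'c': 9}

Answer:
{'a': 1, 'b': 6, 'c': 9}
{'a': 1, 'b': 6, 'd': 1}
{'a': 1, 'b': 6, 'c': 9}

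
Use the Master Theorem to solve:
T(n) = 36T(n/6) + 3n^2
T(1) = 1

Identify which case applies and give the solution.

a=36, b=6, f(n)=3n^2. log_6(36) = 2. Since c=2 = 2, Case 2 applies: T(n) = Θ(n^log_b(a) · log n) = O(n^2 log n).

Answer: O(n^2 log n) - Case 2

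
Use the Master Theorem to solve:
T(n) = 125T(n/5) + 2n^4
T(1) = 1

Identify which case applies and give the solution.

a=125, b=5, f(n)=2n^4. log_5(125) = 3. Since c=4 > 3 and the regularity condition holds (125(n/5)^4 = (125/5^4)n^4 with 125/5^4 < 1), Case 3 applies: T(n) = Θ(f(n)) = O(n^4).

Answer: O(n^4) - Case 3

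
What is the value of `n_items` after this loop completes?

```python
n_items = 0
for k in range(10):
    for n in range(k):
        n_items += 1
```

Triangle number: 0+1+2+...+9
`n_items` takes the values: 0 → 1 → 2 → 3 → 4 → 5 → 6 → 7 → 8 → 9 → 10 → 11 → 12 → 13 → 14 → 15 → 16 → 17 → 18 → 19 → 20 → 21 → 22 → 23 → 24 → 25 → 26 → 27 → 28 → 29 → … → 41 → 42 → 43 → 44 → 45

Answer: 45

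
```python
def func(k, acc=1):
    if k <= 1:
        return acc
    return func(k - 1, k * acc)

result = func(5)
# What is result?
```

Accumulator trace (n, acc): (5, 1) -> (4, 5) -> (3, 20) -> (2, 60) -> (1, 120) -> return 120

Answer: 120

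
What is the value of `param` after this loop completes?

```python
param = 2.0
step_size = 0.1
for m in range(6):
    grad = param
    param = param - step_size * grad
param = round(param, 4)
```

Gradient descent: w = 2.0 * (1 - 0.1)^6
`param` takes the values: 2.0 → 1.8 → 1.62 → 1.458 → 1.3122 → 1.18098 → 1.062882 → 1.0629

Answer: 1.0629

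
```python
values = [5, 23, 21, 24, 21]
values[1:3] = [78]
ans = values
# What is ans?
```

Trace:
`values = [5, 23, 21, 24, 21]` → values = [5, 23, 21, 24, 21]
`values[1:3] = [78]` → values = [5, 78, 24, 21]
`ans = values` → ans = [5, 78, 24, 21]
So ans = [5, 78, 24, 21]

Answer: [5, 78, 24, 21]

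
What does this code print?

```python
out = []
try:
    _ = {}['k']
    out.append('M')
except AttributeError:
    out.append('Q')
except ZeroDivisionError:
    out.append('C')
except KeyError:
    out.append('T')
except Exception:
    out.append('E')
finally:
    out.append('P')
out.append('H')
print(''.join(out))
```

Execution trace: 'T' (except KeyError) → 'P' (finally) → 'H' (after the try/except). Output: TPH

Answer: TPH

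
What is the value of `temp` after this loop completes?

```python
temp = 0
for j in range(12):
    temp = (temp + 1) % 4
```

Increment mod 4, 12 times = 0
`temp` takes the values: 0 → 1 → 2 → 3 → 0 → 1 → 2 → 3 → 0 → 1 → 2 → 3 → 0

Answer: 0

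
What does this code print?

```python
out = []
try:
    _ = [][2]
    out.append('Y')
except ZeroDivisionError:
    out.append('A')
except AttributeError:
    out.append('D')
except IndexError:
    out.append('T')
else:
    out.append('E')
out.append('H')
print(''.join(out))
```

Execution trace: 'T' (except IndexError) → 'H' (after the try/except). Output: TH

Answer: TH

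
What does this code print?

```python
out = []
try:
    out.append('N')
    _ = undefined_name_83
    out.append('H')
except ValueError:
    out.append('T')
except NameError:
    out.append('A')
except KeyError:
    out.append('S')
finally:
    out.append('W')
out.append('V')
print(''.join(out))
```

Execution trace: 'N' (try body) → 'A' (except NameError) → 'W' (finally) → 'V' (after the try/except). Output: NAWV

Answer: NAWV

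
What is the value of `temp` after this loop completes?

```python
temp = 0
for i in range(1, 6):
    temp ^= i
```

XOR of 1 to 5
`temp` takes the values: 0 → 1 → 3 → 0 → 4 → 1

Answer: 1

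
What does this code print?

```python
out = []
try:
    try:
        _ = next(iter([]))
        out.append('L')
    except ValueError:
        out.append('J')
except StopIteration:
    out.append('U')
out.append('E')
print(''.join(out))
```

Execution trace: 'U' (outer except StopIteration) → 'E' (after the try/except). Output: UE

Answer: UE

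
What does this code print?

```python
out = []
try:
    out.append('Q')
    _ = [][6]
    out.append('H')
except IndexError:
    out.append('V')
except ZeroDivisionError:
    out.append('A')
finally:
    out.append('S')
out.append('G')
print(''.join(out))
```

Execution trace: 'Q' (try body) → 'V' (except IndexError) → 'S' (finally) → 'G' (after the try/except). Output: QVSG

Answer: QVSG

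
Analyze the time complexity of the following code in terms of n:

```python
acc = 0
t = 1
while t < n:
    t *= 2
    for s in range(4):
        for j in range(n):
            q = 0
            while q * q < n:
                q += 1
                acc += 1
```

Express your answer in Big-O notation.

Each loop level contributes: log n × 1 × n × √n. Multiplying the contributions gives O(n√n log n).

Answer: O(n√n log n)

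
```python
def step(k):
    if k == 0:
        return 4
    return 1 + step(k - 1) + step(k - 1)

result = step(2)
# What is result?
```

step(k) = 1 + 2·step(k-1), step(0)=4. Closed form: (4+1)·2^2 - 1 = 19.

Answer: 19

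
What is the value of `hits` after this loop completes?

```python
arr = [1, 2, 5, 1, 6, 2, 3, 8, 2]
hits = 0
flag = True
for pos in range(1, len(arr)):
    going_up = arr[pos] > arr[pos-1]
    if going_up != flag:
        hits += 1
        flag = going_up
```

Count direction changes in [1, 2, 5, 1, 6, 2, 3, 8, 2]
`hits` takes the values: 0 → 1 → 2 → 3 → 4 → 5

Answer: 5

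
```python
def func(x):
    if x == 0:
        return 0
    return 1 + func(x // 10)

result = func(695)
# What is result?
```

Count of digits of 695: 3

Answer: 3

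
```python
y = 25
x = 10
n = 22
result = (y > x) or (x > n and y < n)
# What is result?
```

Trace:
`y = 25` → y = 25
`x = 10` → x = 10
`n = 22` → n = 22
`result = (y > x) or (x > n and y < n)` → result = True
So result = True

Answer: True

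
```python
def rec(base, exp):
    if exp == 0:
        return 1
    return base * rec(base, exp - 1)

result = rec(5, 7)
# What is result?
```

rec(5, 7) = 5 * 5 * 5 * 5 * 5 * 5 * 5 = 78125

Answer: 78125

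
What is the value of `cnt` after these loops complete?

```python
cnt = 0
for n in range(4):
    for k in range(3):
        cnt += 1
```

4 * 3 = 12
`cnt` takes the values: 0 → 1 → 2 → 3 → 4 → 5 → 6 → 7 → 8 → 9 → 10 → 11 → 12

Answer: 12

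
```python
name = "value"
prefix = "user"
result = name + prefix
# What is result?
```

Trace:
`name = "value"` → name = 'value'
`prefix = "user"` → prefix = 'user'
`result = name + prefix` → result = 'valueuser'
So result = 'valueuser'

Answer: 'valueuser'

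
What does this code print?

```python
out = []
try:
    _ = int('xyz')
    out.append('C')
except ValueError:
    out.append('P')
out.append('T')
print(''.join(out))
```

Execution trace: 'P' (except ValueError) → 'T' (after the try/except). Output: PT

Answer: PT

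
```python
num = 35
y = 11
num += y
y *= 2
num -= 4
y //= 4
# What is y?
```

Trace:
`num = 35` → num = 35
`y = 11` → y = 11
`num += y` → num = 46
`y *= 2` → y = 22
`num -= 4` → num = 42
`y //= 4` → y = 5
So y = 5

Answer: 5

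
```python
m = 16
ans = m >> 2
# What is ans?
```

Trace:
`m = 16` → m = 16
`ans = m >> 2` → ans = 4
So ans = 4

Answer: 4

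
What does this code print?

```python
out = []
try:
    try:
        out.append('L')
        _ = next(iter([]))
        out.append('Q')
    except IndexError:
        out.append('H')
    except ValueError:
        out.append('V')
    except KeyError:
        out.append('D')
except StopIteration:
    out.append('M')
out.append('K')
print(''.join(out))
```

Execution trace: 'L' (try body) → 'M' (outer except StopIteration) → 'K' (after the try/except). Output: LMK

Answer: LMK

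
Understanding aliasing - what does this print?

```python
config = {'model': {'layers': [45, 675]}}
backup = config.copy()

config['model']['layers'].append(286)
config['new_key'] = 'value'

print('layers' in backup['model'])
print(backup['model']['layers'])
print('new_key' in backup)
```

Key concept: shallow copy gotcha with nested dict.
Step by step:
`config = {'model': {'layers': [45, 675]}}` → config = {'model': {'layers': [45, 675]}}
`backup = config.copy()` → backup = {'model': {'layers': [45, 675]}}
`config['model']['layers'].append(286)` → config = {'model': {'layers': [45, 675, 286]}}; backup = {'model': {'layers': [45, 675, 286]}}
`config['new_key'] = 'value'` → config = {'model': {'layers': [45, 675, 286]}, 'new_key': 'value'}
`print('layers' in backup['model'])` → prints True
`print(backup['model']['layers'])` → prints [45, 675, 286]
`print('new_key' in backup)` → prints False

Answer:
True
[45, 675, 286]
False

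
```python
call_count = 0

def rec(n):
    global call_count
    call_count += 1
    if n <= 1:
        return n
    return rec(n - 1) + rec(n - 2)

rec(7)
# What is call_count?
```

Calls(n) = 1 + Calls(n-1) + Calls(n-2); Calls(0)=Calls(1)=1. For n=7 this gives 41.

Answer: 41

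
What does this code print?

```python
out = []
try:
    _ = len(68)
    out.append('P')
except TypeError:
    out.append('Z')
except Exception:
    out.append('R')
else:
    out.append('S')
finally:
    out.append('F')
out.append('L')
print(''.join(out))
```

Execution trace: 'Z' (except TypeError) → 'F' (finally) → 'L' (after the try/except). Output: ZFL

Answer: ZFL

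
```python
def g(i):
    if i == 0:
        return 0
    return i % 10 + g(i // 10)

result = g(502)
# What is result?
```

Sum of digits of 502: 2 + 0 + 5 = 7

Answer: 7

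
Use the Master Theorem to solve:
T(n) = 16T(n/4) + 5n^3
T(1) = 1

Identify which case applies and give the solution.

a=16, b=4, f(n)=5n^3. log_4(16) = 2. Since c=3 > 2 and the regularity condition holds (16(n/4)^3 = (16/4^3)n^3 with 16/4^3 < 1), Case 3 applies: T(n) = Θ(f(n)) = O(n^3).

Answer: O(n^3) - Case 3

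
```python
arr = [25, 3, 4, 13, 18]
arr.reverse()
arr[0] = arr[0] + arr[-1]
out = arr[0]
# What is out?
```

Trace:
`arr = [25, 3, 4, 13, 18]` → arr = [25, 3, 4, 13, 18]
`arr.reverse()` → arr = [18, 13, 4, 3, 25]
`arr[0] = arr[0] + arr[-1]` → arr = [43, 13, 4, 3, 25]
`out = arr[0]` → out = 43
So out = 43

Answer: 43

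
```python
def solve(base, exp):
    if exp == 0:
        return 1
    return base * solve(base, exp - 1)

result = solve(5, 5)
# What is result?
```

solve(5, 5) = 5 * 5 * 5 * 5 * 5 = 3125

Answer: 3125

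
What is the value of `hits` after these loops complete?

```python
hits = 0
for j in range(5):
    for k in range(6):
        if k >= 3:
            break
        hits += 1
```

Inner breaks at 3, outer runs 5 times
`hits` takes the values: 0 → 1 → 2 → 3 → 4 → 5 → 6 → 7 → 8 → 9 → 10 → 11 → 12 → 13 → 14 → 15

Answer: 15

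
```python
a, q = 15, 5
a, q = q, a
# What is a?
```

Trace:
`a, q = 15, 5` → a = 15; q = 5
`a, q = q, a` → a = 5; q = 15
So a = 5

Answer: 5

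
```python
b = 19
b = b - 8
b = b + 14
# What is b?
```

Trace:
`b = 19` → b = 19
`b = b - 8` → b = 11
`b = b + 14` → b = 25
So b = 25

Answer: 25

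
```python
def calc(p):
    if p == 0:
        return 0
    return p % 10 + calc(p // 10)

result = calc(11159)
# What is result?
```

Sum of digits of 11159: 9 + 5 + 1 + 1 + 1 = 17

Answer: 17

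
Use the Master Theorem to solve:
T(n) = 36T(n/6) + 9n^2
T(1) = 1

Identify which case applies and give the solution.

a=36, b=6, f(n)=9n^2. log_6(36) = 2. Since c=2 = 2, Case 2 applies: T(n) = Θ(n^log_b(a) · log n) = O(n^2 log n).

Answer: O(n^2 log n) - Case 2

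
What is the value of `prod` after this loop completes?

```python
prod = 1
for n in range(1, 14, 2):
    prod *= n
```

Product of 1, 3, 5, ... up to 13
`prod` takes the values: 1 → 3 → 15 → 105 → 945 → 10395 → 135135

Answer: 135135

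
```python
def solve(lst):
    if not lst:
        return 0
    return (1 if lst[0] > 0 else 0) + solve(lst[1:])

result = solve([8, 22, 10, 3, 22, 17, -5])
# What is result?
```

Count of positive elements in [8, 22, 10, 3, 22, 17, -5] = 6

Answer: 6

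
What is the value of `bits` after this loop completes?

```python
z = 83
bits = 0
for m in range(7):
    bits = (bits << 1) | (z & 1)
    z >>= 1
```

Reverse lowest 7 bits of 83
`bits` takes the values: 0 → 1 → 3 → 6 → 12 → 25 → 50 → 101

Answer: 101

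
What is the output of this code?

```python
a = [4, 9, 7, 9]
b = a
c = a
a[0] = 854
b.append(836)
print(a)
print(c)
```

Key concept: multiple aliases.
Step by step:
`a = [4, 9, 7, 9]` → a = [4, 9, 7, 9]
`b = a` → b = [4, 9, 7, 9] (same object as a)
`c = a` → c = [4, 9, 7, 9] (same object as a, b)
`a[0] = 854` → a = [854, 9, 7, 9] (same object as b, c); b = [854, 9, 7, 9] (same object as a, c); c = [854, 9, 7, 9] (same object as a, b)
`b.append(836)` → a = [854, 9, 7, 9, 836] (same object as b, c); b = [854, 9, 7, 9, 836] (same object as a, c); c = [854, 9, 7, 9, 836] (same object as a, b)
`print(a)` → prints [854, 9, 7, 9, 836]
`print(c)` → prints [854, 9, 7, 9, 836]

Answer:
[854, 9, 7, 9, 836]
[854, 9, 7, 9, 836]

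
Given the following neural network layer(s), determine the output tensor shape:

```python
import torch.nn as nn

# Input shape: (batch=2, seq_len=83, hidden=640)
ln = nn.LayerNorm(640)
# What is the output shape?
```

Input: (2, 83, 640) -> Output: (2, 83, 640)

Answer: (2, 83, 640)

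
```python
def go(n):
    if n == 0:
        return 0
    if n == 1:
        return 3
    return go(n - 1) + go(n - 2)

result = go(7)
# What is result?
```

Build up from base cases: go(0)=0, go(1)=3, go(2)=3, go(3)=6, go(4)=9, go(5)=15, go(6)=24, ..., go(7)=39

Answer: 39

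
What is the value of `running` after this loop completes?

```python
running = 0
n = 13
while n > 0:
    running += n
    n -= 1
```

Sum 13 down to 1
`running` takes the values: 0 → 13 → 25 → 36 → 46 → 55 → 63 → 70 → 76 → 81 → 85 → 88 → 90 → 91

Answer: 91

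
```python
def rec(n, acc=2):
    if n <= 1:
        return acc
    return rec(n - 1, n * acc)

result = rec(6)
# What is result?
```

Accumulator trace (n, acc): (6, 2) -> (5, 12) -> (4, 60) -> (3, 240) -> (2, 720) -> (1, 1440) -> return 1440

Answer: 1440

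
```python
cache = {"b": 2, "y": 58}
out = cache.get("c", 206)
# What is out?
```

Trace:
`cache = {"b": 2, "y": 58}` → cache = {'b': 2, 'y': 58}
`out = cache.get("c", 206)` → out = 206
So out = 206

Answer: 206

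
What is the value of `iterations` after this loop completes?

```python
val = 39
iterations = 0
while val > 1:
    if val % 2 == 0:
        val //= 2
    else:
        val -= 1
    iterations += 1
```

Steps to reduce 39 to 1
`iterations` takes the values: 0 → 1 → 2 → 3 → 4 → 5 → 6 → 7 → 8

Answer: 8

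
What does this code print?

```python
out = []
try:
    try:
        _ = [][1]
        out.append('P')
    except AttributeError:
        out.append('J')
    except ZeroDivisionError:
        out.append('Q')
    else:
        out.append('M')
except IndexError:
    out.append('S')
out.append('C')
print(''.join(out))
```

Execution trace: 'S' (outer except IndexError) → 'C' (after the try/except). Output: SC

Answer: SC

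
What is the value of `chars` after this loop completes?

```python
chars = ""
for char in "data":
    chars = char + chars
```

Reverse 'data'
`chars` takes the values: "" → "d" → "ad" → "tad" → "atad"

Answer: "atad"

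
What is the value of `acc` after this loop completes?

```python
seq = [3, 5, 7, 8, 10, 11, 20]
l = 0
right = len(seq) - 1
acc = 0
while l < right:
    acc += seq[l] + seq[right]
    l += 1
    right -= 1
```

Sum of pairs from ends
`acc` takes the values: 0 → 23 → 39 → 56

Answer: 56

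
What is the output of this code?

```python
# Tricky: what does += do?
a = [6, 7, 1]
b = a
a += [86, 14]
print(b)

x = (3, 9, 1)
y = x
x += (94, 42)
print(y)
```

Key concept: += behavior differs for mutable vs immutable.
Step by step:
`a = [6, 7, 1]` → a = [6, 7, 1]
`b = a` → b = [6, 7, 1] (same object as a)
`a += [86, 14]` → a = [6, 7, 1, 86, 14] (same object as b); b = [6, 7, 1, 86, 14] (same object as a)
`print(b)` → prints [6, 7, 1, 86, 14]
`x = (3, 9, 1)` → x = (3, 9, 1)
`y = x` → y = (3, 9, 1)
`x += (94, 42)` → x = (3, 9, 1, 94, 42)
`print(y)` → prints (3, 9, 1)

Answer:
[6, 7, 1, 86, 14]
(3, 9, 1)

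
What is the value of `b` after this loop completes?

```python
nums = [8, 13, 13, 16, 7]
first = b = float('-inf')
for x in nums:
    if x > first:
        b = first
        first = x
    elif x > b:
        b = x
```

Second largest (with repeats) in [8, 13, 13, 16, 7]
`b` takes the values: -inf → 8 → 13

Answer: 13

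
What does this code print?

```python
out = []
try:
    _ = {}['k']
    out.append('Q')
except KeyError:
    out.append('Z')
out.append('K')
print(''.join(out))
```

Execution trace: 'Z' (except KeyError) → 'K' (after the try/except). Output: ZK

Answer: ZK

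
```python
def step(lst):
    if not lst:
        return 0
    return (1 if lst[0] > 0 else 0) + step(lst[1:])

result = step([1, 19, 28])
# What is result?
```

Count of positive elements in [1, 19, 28] = 3

Answer: 3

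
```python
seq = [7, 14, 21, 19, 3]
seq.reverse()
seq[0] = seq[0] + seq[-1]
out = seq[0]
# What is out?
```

Trace:
`seq = [7, 14, 21, 19, 3]` → seq = [7, 14, 21, 19, 3]
`seq.reverse()` → seq = [3, 19, 21, 14, 7]
`seq[0] = seq[0] + seq[-1]` → seq = [10, 19, 21, 14, 7]
`out = seq[0]` → out = 10
So out = 10

Answer: 10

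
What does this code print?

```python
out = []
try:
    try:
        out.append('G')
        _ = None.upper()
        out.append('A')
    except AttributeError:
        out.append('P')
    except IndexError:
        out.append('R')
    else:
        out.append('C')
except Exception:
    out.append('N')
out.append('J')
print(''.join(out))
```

Execution trace: 'G' (inner try body) → 'P' (inner except AttributeError) → 'J' (after the try/except). Output: GPJ

Answer: GPJ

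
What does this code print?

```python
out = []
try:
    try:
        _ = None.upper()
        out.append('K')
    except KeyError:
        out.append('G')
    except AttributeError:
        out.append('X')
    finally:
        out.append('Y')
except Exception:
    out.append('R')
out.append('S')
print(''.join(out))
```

Execution trace: 'X' (inner except AttributeError) → 'Y' (inner finally) → 'S' (after the try/except). Output: XYS

Answer: XYS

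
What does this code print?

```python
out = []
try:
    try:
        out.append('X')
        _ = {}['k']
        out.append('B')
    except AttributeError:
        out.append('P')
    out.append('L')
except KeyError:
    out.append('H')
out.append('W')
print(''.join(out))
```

Execution trace: 'X' (inner try body) → 'H' (except KeyError) → 'W' (after the try/except). Output: XHW

Answer: XHW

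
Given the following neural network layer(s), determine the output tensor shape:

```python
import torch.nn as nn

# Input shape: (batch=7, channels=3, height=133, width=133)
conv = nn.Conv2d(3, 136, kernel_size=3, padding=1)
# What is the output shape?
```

Input: (7, 3, 133, 133) -> Output: (7, 136, 133, 133)

Answer: (7, 136, 133, 133)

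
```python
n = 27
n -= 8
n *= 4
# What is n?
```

Trace:
`n = 27` → n = 27
`n -= 8` → n = 19
`n *= 4` → n = 76
So n = 76

Answer: 76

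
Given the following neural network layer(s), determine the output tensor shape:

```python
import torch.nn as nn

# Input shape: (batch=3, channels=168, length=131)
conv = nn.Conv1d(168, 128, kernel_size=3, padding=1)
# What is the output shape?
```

Input: (3, 168, 131) -> Output: (3, 128, 131)

Answer: (3, 128, 131)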